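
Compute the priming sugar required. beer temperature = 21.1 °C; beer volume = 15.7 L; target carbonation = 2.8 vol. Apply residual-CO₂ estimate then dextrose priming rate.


residual = 14.695·(0.01821 + 0.09011·e^(−0.04·T));  sugar = (target − residual)·4.0·V
residual = 14.695·(0.01821 + 0.09011·e^(−0.04·21.1)) = 0.8370
sugar = (2.8 − 0.8370)·4.0·15.7

123.2783 g


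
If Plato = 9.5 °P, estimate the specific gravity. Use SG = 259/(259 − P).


SG = 259/(259 − 9.5)

1.0381


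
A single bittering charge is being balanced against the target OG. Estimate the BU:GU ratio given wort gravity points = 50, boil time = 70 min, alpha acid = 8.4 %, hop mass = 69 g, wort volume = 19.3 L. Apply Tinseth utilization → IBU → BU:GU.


U = 1.65·0.000125^(GP/1000)·(1−e^(−0.04t))/4.15;  IBU = (α/100)·m·U·1000/V;  BU:GU = IBU/GP
U = 1.65·0.000125^(50/1000)·(1−e^(−0.04·70))/4.15 = 0.2383
IBU = (8.4/100)·69·0.2383·1000/19.3 = 71.5494
BU:GU = 71.5494/50

1.4310


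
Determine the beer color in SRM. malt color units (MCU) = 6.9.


SRM = 1.4922 · MCU^0.6859
SRM = 1.4922 · 6.9^0.6859

5.6130 SRM


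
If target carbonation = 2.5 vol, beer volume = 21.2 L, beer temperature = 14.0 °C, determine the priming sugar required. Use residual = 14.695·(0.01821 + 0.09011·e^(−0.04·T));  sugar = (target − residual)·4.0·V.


residual = 14.695·(0.01821 + 0.09011·e^(−0.04·14.0)) = 1.0240
sugar = (2.5 − 1.0240)·4.0·21.2

125.1672 g


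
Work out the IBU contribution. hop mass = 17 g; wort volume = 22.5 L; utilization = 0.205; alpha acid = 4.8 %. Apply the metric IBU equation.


IBU = (α/100)·mass·U·1000 / V
IBU = (4.8/100)·17·0.205·1000 / 22.5

7.4347 IBU


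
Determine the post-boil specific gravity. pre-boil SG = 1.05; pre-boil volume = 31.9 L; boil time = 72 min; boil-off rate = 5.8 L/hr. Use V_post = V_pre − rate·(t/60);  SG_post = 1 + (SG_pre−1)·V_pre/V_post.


V_post = 31.9 − 5.8·(72/60) = 24.9400
SG_post = 1 + (1.05 − 1)·31.9/24.9400

1.0640


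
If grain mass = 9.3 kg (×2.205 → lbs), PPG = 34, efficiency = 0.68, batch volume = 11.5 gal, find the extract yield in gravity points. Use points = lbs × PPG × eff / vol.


lbs = 9.3 × 2.205 = 20.5065
points = 20.5065 × 34 × 0.68 / 11.5

41.2270 points


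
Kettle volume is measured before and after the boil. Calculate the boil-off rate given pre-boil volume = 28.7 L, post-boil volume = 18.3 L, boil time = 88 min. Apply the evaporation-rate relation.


rate = (V_pre − V_post) / (t_min/60)
rate = (28.7 − 18.3) / (88/60)

7.0909 L/hr


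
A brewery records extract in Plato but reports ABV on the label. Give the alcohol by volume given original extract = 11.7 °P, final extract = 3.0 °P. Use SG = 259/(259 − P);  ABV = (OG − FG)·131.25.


OG = 259/(259 − 11.7) = 1.0473
FG = 259/(259 − 3.0) = 1.0117
ABV = (1.0473 − 1.0117)·131.25

4.6715 % ABV


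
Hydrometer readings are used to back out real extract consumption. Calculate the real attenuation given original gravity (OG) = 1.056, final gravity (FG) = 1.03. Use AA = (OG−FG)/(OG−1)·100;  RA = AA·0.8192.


AA = (1.056 − 1.03)/(1.056 − 1)·100 = 46.4286
RA = 46.4286·0.8192

38.0343 %


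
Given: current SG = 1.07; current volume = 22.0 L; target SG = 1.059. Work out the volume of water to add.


V_water = V·((SG_curr − 1)/(SG_target − 1) − 1)
V_water = 22.0·((1.07 − 1)/(1.059 − 1) − 1)

4.1017 L


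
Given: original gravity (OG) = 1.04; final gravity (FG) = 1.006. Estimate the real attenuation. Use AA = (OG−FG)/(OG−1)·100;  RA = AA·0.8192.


AA = (1.04 − 1.006)/(1.04 − 1)·100 = 85.0000
RA = 85.0000·0.8192

69.6320 %


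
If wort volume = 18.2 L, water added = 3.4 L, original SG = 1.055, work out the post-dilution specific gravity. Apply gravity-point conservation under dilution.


SG_new = 1 + (SG_old − 1)·V_old/(V_old + V_water)
pts = (1.055 − 1)·1000·18.2/(18.2 + 3.4) = 46.3426
SG_new = 1 + 46.3426/1000

1.0463


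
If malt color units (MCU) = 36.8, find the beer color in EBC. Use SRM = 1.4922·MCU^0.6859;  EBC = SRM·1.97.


SRM = 1.4922·36.8^0.6859 = 17.6947
EBC = 17.6947·1.97

34.8585 EBC


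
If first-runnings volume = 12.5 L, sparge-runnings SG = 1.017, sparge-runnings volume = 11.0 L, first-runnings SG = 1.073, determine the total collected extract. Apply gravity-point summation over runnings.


total = Σ (SG_i − 1)·1000·V_i
first = (1.073 − 1)·1000·12.5 = 912.5000
sparge = (1.017 − 1)·1000·11.0 = 187.0000
total = 912.5000 + 187.0000

1099.5000 gravity·L


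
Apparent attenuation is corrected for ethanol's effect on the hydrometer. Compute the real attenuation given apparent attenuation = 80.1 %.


RA = AA · 0.8192
RA = 80.1 · 0.8192

65.6179 %


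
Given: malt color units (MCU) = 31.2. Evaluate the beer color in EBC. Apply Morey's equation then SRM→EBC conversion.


SRM = 1.4922·MCU^0.6859;  EBC = SRM·1.97
SRM = 1.4922·31.2^0.6859 = 15.8004
EBC = 15.8004·1.97

31.1268 EBC


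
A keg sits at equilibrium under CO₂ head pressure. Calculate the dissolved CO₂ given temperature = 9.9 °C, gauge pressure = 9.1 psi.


vols = (P + 14.695)·(0.01821 + 0.09011·e^(−0.04·T))
vols = (9.1 + 14.695)·(0.01821 + 0.09011·e^(−0.04·9.9))

1.8763 volumes


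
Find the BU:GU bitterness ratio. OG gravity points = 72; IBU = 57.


BU:GU = IBU / OG_points
BU:GU = 57 / 72

0.7917


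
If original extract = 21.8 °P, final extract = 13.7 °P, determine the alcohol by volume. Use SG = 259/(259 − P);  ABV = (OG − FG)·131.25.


OG = 259/(259 − 21.8) = 1.0919
FG = 259/(259 − 13.7) = 1.0558
ABV = (1.0919 − 1.0558)·131.25

4.7323 % ABV


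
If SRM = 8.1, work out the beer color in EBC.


EBC = SRM · 1.97
EBC = 8.1 · 1.97

15.9570 EBC


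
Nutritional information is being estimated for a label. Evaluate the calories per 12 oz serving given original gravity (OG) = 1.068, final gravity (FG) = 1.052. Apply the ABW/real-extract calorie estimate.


ABW = (OG−FG)·131.25·0.79/FG;  °P = 259 − 259/SG (for OG→OE and FG→AE);  RE = 0.1808·OE + 0.8192·AE;  Cal = (6.9·ABW + 4·(RE−0.1))·FG·3.55
ABW = (1.068 − 1.052)·131.25·0.79/1.052 = 1.5770
OE = 259 − 259/1.068 = 16.4906 °P
AE = 259 − 259/1.052 = 12.8023 °P
RE = 0.1808·16.4906 + 0.8192·12.8023 = 13.4691 °P
Cal = (6.9·1.5770 + 4·(13.4691−0.1))·1.052·3.55

240.3507 kcal


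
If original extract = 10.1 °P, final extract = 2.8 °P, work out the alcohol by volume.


SG = 259/(259 − P);  ABV = (OG − FG)·131.25
OG = 259/(259 − 10.1) = 1.0406
FG = 259/(259 − 2.8) = 1.0109
ABV = (1.0406 − 1.0109)·131.25

3.8915 % ABV


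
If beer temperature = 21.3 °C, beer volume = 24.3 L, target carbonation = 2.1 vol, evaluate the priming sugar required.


residual = 14.695·(0.01821 + 0.09011·e^(−0.04·T));  sugar = (target − residual)·4.0·V
residual = 14.695·(0.01821 + 0.09011·e^(−0.04·21.3)) = 0.8324
sugar = (2.1 − 0.8324)·4.0·24.3

123.2074 g


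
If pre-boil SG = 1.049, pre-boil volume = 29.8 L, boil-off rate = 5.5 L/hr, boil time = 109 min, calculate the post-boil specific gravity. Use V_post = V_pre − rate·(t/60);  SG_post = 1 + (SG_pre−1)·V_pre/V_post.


V_post = 29.8 − 5.5·(109/60) = 19.8083
SG_post = 1 + (1.049 − 1)·29.8/19.8083

1.0737


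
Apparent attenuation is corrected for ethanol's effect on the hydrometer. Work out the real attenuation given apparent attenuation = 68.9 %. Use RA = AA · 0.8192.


RA = 68.9 · 0.8192

56.4429 %


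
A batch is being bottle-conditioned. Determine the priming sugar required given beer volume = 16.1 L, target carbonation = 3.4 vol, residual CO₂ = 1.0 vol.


sugar = (target − residual)·4.0·V
sugar = (3.4 − 1.0)·4.0·16.1

154.5600 g


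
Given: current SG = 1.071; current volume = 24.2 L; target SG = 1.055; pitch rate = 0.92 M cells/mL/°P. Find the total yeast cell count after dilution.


V_w = V·((SG_c−1)/(SG_t−1)−1);  °P = 259 − 259/SG_t;  cells = rate·(V+V_w)·°P
V_w = 24.2·((1.071−1)/(1.055−1)−1) = 7.0400
V_final = 24.2 + 7.0400 = 31.2400
°P = 259 − 259/1.055 = 13.5024
cells = 0.92·31.2400·13.5024

388.0689 billion cells


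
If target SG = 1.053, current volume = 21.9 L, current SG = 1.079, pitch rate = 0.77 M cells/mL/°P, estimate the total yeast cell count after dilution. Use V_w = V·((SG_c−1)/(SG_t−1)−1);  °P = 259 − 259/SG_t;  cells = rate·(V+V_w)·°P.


V_w = 21.9·((1.079−1)/(1.053−1)−1) = 10.7434
V_final = 21.9 + 10.7434 = 32.6434
°P = 259 − 259/1.053 = 13.0361
cells = 0.77·32.6434·13.0361

327.6675 billion cells


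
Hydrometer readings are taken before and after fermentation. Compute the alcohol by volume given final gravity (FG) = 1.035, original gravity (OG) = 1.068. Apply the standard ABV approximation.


ABV = (OG − FG) · 131.25
ABV = (1.068 − 1.035) · 131.25

4.3313 % ABV


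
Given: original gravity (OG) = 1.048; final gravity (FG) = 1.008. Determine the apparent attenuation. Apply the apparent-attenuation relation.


AA = (OG − FG)/(OG − 1) · 100
AA = (1.048 − 1.008)/(1.048 − 1) · 100

83.3333 %


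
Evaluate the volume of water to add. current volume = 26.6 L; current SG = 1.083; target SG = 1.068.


V_water = V·((SG_curr − 1)/(SG_target − 1) − 1)
V_water = 26.6·((1.083 − 1)/(1.068 − 1) − 1)

5.8676 L


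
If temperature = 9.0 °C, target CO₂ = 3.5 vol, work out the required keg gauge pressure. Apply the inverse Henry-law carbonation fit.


psi = vols/(0.01821 + 0.09011·e^(−0.04·T)) − 14.695
psi = 3.5/(0.01821 + 0.09011·e^(−0.04·9.0)) − 14.695

28.4735 psi


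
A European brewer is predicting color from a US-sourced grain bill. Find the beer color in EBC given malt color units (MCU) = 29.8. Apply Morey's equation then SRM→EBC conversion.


SRM = 1.4922·MCU^0.6859;  EBC = SRM·1.97
SRM = 1.4922·29.8^0.6859 = 15.3106
EBC = 15.3106·1.97

30.1619 EBC


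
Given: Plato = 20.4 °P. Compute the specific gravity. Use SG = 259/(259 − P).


SG = 259/(259 − 20.4)

1.0855


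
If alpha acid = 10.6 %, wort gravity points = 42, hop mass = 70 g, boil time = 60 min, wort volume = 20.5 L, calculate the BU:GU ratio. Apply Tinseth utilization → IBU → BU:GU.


U = 1.65·0.000125^(GP/1000)·(1−e^(−0.04t))/4.15;  IBU = (α/100)·m·U·1000/V;  BU:GU = IBU/GP
U = 1.65·0.000125^(42/1000)·(1−e^(−0.04·60))/4.15 = 0.2479
IBU = (10.6/100)·70·0.2479·1000/20.5 = 89.7129
BU:GU = 89.7129/42

2.1360


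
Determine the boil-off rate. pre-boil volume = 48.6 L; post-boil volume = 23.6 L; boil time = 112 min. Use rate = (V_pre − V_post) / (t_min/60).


rate = (48.6 − 23.6) / (112/60)

13.3929 L/hr


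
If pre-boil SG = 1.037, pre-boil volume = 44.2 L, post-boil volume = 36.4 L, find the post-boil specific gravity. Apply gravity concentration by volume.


SG_post = 1 + (SG_pre − 1)·V_pre/V_post
pts_pre = (1.037 − 1)·1000 = 37.0000
pts_post = 37.0000·44.2/36.4 = 44.9286
SG_post = 1 + 44.9286/1000

1.0449


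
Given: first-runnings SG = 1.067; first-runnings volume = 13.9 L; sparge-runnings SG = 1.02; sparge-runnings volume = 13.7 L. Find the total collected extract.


total = Σ (SG_i − 1)·1000·V_i
first = (1.067 − 1)·1000·13.9 = 931.3000
sparge = (1.02 − 1)·1000·13.7 = 274.0000
total = 931.3000 + 274.0000

1205.3000 gravity·L


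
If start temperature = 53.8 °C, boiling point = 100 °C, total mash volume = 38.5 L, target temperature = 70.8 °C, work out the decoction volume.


V_dec = V_total·(T_target − T_start)/(T_boil − T_start)
V_dec = 38.5·(70.8 − 53.8)/(100 − 53.8)

14.1667 L


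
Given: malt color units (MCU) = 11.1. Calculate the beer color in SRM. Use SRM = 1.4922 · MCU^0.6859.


SRM = 1.4922 · 11.1^0.6859

7.7770 SRM


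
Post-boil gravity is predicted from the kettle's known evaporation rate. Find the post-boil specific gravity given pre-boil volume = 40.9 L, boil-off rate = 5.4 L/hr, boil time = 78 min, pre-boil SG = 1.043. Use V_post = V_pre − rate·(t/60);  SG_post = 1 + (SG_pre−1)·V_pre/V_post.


V_post = 40.9 − 5.4·(78/60) = 33.8800
SG_post = 1 + (1.043 − 1)·40.9/33.8800

1.0519


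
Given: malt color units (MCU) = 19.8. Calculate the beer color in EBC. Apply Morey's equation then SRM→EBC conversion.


SRM = 1.4922·MCU^0.6859;  EBC = SRM·1.97
SRM = 1.4922·19.8^0.6859 = 11.5667
EBC = 11.5667·1.97

22.7864 EBC


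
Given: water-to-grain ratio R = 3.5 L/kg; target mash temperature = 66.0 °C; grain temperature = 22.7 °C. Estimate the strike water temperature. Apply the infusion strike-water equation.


T_strike = (0.41/R)·(T_mash − T_grain) + T_mash
T_strike = (0.41/3.5)·(66.0 − 22.7) + 66.0

71.0723 °C


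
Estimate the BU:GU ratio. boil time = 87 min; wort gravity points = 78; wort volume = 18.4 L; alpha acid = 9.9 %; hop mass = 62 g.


U = 1.65·0.000125^(GP/1000)·(1−e^(−0.04t))/4.15;  IBU = (α/100)·m·U·1000/V;  BU:GU = IBU/GP
U = 1.65·0.000125^(78/1000)·(1−e^(−0.04·87))/4.15 = 0.1912
IBU = (9.9/100)·62·0.1912·1000/18.4 = 63.7696
BU:GU = 63.7696/78

0.8176


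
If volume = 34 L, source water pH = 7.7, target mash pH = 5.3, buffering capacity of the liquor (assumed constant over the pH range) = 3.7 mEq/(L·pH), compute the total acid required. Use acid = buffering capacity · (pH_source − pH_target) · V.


acid = 3.7 · (7.7 − 5.3) · 34

301.9200 mEq


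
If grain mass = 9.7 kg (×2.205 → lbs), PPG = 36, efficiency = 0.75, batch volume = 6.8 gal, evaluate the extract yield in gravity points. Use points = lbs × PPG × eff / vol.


lbs = 9.7 × 2.205 = 21.3885
points = 21.3885 × 36 × 0.75 / 6.8

84.9249 points


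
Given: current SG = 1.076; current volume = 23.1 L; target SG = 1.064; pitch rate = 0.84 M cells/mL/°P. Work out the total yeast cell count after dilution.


V_w = V·((SG_c−1)/(SG_t−1)−1);  °P = 259 − 259/SG_t;  cells = rate·(V+V_w)·°P
V_w = 23.1·((1.076−1)/(1.064−1)−1) = 4.3313
V_final = 23.1 + 4.3313 = 27.4313
°P = 259 − 259/1.064 = 15.5789
cells = 0.84·27.4313·15.5789

358.9740 billion cells


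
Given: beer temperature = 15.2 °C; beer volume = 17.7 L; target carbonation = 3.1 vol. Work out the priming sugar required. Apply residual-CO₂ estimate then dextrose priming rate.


residual = 14.695·(0.01821 + 0.09011·e^(−0.04·T));  sugar = (target − residual)·4.0·V
residual = 14.695·(0.01821 + 0.09011·e^(−0.04·15.2)) = 0.9885
sugar = (3.1 − 0.9885)·4.0·17.7

149.4925 g


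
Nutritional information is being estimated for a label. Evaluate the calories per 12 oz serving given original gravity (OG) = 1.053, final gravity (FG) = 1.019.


ABW = (OG−FG)·131.25·0.79/FG;  °P = 259 − 259/SG (for OG→OE and FG→AE);  RE = 0.1808·OE + 0.8192·AE;  Cal = (6.9·ABW + 4·(RE−0.1))·FG·3.55
ABW = (1.053 − 1.019)·131.25·0.79/1.019 = 3.4596
OE = 259 − 259/1.053 = 13.0361 °P
AE = 259 − 259/1.019 = 4.8292 °P
RE = 0.1808·13.0361 + 0.8192·4.8292 = 6.3130 °P
Cal = (6.9·3.4596 + 4·(6.3130−0.1))·1.019·3.55

176.2555 kcal


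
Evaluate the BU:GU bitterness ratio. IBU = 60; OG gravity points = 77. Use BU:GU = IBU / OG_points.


BU:GU = 60 / 77

0.7792


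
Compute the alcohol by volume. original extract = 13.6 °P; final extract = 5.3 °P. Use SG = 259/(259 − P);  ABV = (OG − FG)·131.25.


OG = 259/(259 − 13.6) = 1.0554
FG = 259/(259 − 5.3) = 1.0209
ABV = (1.0554 − 1.0209)·131.25

4.5319 % ABV


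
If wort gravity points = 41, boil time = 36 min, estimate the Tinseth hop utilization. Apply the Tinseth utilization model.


U = 1.65·0.000125^(GP/1000) · (1 − e^(−0.04·t))/4.15
bigness = 1.65·0.000125^(41/1000) = 1.1415
boil_factor = (1 − e^(−0.04·36))/4.15 = 0.1839
U = 1.1415 · 0.1839

0.2099


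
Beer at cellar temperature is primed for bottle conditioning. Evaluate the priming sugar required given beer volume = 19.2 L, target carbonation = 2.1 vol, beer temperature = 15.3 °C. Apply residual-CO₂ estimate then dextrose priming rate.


residual = 14.695·(0.01821 + 0.09011·e^(−0.04·T));  sugar = (target − residual)·4.0·V
residual = 14.695·(0.01821 + 0.09011·e^(−0.04·15.3)) = 0.9856
sugar = (2.1 − 0.9856)·4.0·19.2

85.5824 g


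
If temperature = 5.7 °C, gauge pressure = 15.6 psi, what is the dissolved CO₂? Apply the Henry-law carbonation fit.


vols = (P + 14.695)·(0.01821 + 0.09011·e^(−0.04·T))
vols = (15.6 + 14.695)·(0.01821 + 0.09011·e^(−0.04·5.7))

2.7250 volumes


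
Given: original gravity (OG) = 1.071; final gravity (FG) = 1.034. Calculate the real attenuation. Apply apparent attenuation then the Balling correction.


AA = (OG−FG)/(OG−1)·100;  RA = AA·0.8192
AA = (1.071 − 1.034)/(1.071 − 1)·100 = 52.1127
RA = 52.1127·0.8192

42.6907 %


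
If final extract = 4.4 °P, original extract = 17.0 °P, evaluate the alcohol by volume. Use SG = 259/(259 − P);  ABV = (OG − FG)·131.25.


OG = 259/(259 − 17.0) = 1.0702
FG = 259/(259 − 4.4) = 1.0173
ABV = (1.0702 − 1.0173)·131.25

6.9518 % ABV


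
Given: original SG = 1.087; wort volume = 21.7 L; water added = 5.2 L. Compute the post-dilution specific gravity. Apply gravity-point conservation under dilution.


SG_new = 1 + (SG_old − 1)·V_old/(V_old + V_water)
pts = (1.087 − 1)·1000·21.7/(21.7 + 5.2) = 70.1822
SG_new = 1 + 70.1822/1000

1.0702


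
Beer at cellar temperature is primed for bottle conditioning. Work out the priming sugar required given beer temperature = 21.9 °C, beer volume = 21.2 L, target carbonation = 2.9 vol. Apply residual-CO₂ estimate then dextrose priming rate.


residual = 14.695·(0.01821 + 0.09011·e^(−0.04·T));  sugar = (target − residual)·4.0·V
residual = 14.695·(0.01821 + 0.09011·e^(−0.04·21.9)) = 0.8190
sugar = (2.9 − 0.8190)·4.0·21.2

176.4655 g


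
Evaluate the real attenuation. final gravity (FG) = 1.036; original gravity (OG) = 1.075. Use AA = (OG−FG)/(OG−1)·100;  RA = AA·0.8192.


AA = (1.075 − 1.036)/(1.075 − 1)·100 = 52.0000
RA = 52.0000·0.8192

42.5984 %


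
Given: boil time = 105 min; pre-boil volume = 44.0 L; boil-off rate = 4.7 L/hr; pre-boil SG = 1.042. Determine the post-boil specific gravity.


V_post = V_pre − rate·(t/60);  SG_post = 1 + (SG_pre−1)·V_pre/V_post
V_post = 44.0 − 4.7·(105/60) = 35.7750
SG_post = 1 + (1.042 − 1)·44.0/35.7750

1.0517


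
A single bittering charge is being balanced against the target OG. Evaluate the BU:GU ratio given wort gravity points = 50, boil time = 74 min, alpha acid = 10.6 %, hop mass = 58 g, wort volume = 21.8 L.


U = 1.65·0.000125^(GP/1000)·(1−e^(−0.04t))/4.15;  IBU = (α/100)·m·U·1000/V;  BU:GU = IBU/GP
U = 1.65·0.000125^(50/1000)·(1−e^(−0.04·74))/4.15 = 0.2405
IBU = (10.6/100)·58·0.2405·1000/21.8 = 67.8344
BU:GU = 67.8344/50

1.3567


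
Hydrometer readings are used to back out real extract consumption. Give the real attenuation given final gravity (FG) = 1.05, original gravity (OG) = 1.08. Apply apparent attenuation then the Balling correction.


AA = (OG−FG)/(OG−1)·100;  RA = AA·0.8192
AA = (1.08 − 1.05)/(1.08 − 1)·100 = 37.5000
RA = 37.5000·0.8192

30.7200 %


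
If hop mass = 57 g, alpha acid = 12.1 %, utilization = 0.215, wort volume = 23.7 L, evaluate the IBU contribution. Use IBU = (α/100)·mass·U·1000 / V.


IBU = (12.1/100)·57·0.215·1000 / 23.7

62.5677 IBU


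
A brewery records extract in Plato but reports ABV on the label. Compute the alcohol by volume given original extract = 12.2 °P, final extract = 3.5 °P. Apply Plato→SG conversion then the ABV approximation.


SG = 259/(259 − P);  ABV = (OG − FG)·131.25
OG = 259/(259 − 12.2) = 1.0494
FG = 259/(259 − 3.5) = 1.0137
ABV = (1.0494 − 1.0137)·131.25

4.6901 % ABV


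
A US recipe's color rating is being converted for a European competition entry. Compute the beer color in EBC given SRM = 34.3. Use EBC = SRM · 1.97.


EBC = 34.3 · 1.97

67.5710 EBC


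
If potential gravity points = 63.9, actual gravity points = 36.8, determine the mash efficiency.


efficiency = actual / potential × 100
efficiency = 36.8 / 63.9 × 100

57.5900 %


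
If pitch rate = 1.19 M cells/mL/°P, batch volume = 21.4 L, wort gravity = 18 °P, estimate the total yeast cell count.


cells (billions) = rate · V_L · °P
cells = 1.19 · 21.4 · 18

458.3880 billion cells


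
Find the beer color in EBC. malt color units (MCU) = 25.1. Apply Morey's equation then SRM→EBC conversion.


SRM = 1.4922·MCU^0.6859;  EBC = SRM·1.97
SRM = 1.4922·25.1^0.6859 = 13.6102
EBC = 13.6102·1.97

26.8120 EBC


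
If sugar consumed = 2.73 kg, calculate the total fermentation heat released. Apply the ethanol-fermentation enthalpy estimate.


Q = m_sugar · 590 kJ/kg
Q = 2.73 · 590

1610.7000 kJ


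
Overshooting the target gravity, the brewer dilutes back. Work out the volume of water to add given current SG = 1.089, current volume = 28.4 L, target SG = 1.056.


V_water = V·((SG_curr − 1)/(SG_target − 1) − 1)
V_water = 28.4·((1.089 − 1)/(1.056 − 1) − 1)

16.7357 L


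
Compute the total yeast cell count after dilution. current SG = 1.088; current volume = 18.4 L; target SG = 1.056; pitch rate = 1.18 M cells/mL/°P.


V_w = V·((SG_c−1)/(SG_t−1)−1);  °P = 259 − 259/SG_t;  cells = rate·(V+V_w)·°P
V_w = 18.4·((1.088−1)/(1.056−1)−1) = 10.5143
V_final = 18.4 + 10.5143 = 28.9143
°P = 259 − 259/1.056 = 13.7348
cells = 1.18·28.9143·13.7348

468.6173 billion cells


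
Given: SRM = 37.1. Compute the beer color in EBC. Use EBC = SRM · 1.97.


EBC = 37.1 · 1.97

73.0870 EBC


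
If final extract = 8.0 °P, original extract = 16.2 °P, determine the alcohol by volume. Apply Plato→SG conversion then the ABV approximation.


SG = 259/(259 − P);  ABV = (OG − FG)·131.25
OG = 259/(259 − 16.2) = 1.0667
FG = 259/(259 − 8.0) = 1.0319
ABV = (1.0667 − 1.0319)·131.25

4.5739 % ABV


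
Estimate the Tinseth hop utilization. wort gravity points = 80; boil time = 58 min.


U = 1.65·0.000125^(GP/1000) · (1 − e^(−0.04·t))/4.15
bigness = 1.65·0.000125^(80/1000) = 0.8040
boil_factor = (1 − e^(−0.04·58))/4.15 = 0.2173
U = 0.8040 · 0.2173

0.1747


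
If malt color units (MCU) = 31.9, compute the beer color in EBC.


SRM = 1.4922·MCU^0.6859;  EBC = SRM·1.97
SRM = 1.4922·31.9^0.6859 = 16.0427
EBC = 16.0427·1.97

31.6041 EBC


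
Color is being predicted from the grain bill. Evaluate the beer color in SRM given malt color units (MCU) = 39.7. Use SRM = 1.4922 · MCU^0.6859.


SRM = 1.4922 · 39.7^0.6859

18.6396 SRM


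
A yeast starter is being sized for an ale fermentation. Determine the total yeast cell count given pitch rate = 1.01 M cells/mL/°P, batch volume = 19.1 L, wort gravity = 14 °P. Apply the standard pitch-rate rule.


cells (billions) = rate · V_L · °P
cells = 1.01 · 19.1 · 14

270.0740 billion cells


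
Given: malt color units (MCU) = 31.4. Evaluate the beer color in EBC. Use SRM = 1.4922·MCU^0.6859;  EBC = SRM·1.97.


SRM = 1.4922·31.4^0.6859 = 15.8698
EBC = 15.8698·1.97

31.2635 EBC


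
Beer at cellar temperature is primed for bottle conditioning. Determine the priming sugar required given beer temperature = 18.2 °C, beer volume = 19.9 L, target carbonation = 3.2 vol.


residual = 14.695·(0.01821 + 0.09011·e^(−0.04·T));  sugar = (target − residual)·4.0·V
residual = 14.695·(0.01821 + 0.09011·e^(−0.04·18.2)) = 0.9070
sugar = (3.2 − 0.9070)·4.0·19.9

182.5227 g


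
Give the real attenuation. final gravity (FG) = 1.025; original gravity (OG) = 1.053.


AA = (OG−FG)/(OG−1)·100;  RA = AA·0.8192
AA = (1.053 − 1.025)/(1.053 − 1)·100 = 52.8302
RA = 52.8302·0.8192

43.2785 %


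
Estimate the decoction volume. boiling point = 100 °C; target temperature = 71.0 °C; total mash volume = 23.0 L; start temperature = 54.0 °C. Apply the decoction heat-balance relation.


V_dec = V_total·(T_target − T_start)/(T_boil − T_start)
V_dec = 23.0·(71.0 − 54.0)/(100 − 54.0)

8.5000 L


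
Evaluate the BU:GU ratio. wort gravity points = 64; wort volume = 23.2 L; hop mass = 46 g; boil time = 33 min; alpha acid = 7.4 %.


U = 1.65·0.000125^(GP/1000)·(1−e^(−0.04t))/4.15;  IBU = (α/100)·m·U·1000/V;  BU:GU = IBU/GP
U = 1.65·0.000125^(64/1000)·(1−e^(−0.04·33))/4.15 = 0.1639
IBU = (7.4/100)·46·0.1639·1000/23.2 = 24.0527
BU:GU = 24.0527/64

0.3758


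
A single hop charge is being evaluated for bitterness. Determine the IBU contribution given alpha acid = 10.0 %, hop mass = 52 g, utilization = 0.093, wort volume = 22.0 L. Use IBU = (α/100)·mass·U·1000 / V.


IBU = (10.0/100)·52·0.093·1000 / 22.0

21.9818 IBU


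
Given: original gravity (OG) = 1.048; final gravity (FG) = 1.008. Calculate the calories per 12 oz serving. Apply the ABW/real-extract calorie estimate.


ABW = (OG−FG)·131.25·0.79/FG;  °P = 259 − 259/SG (for OG→OE and FG→AE);  RE = 0.1808·OE + 0.8192·AE;  Cal = (6.9·ABW + 4·(RE−0.1))·FG·3.55
ABW = (1.048 − 1.008)·131.25·0.79/1.008 = 4.1146
OE = 259 − 259/1.048 = 11.8626 °P
AE = 259 − 259/1.008 = 2.0556 °P
RE = 0.1808·11.8626 + 0.8192·2.0556 = 3.8287 °P
Cal = (6.9·4.1146 + 4·(3.8287−0.1))·1.008·3.55

154.9637 kcal


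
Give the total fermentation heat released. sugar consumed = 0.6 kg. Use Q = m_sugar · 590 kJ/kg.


Q = 0.6 · 590

354.0000 kJ


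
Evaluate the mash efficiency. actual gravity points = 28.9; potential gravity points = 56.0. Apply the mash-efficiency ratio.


efficiency = actual / potential × 100
efficiency = 28.9 / 56.0 × 100

51.6071 %


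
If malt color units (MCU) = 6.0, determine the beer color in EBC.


SRM = 1.4922·MCU^0.6859;  EBC = SRM·1.97
SRM = 1.4922·6.0^0.6859 = 5.0999
EBC = 5.0999·1.97

10.0468 EBC


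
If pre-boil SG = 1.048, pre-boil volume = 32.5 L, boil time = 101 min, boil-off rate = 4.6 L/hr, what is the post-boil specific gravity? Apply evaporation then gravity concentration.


V_post = V_pre − rate·(t/60);  SG_post = 1 + (SG_pre−1)·V_pre/V_post
V_post = 32.5 − 4.6·(101/60) = 24.7567
SG_post = 1 + (1.048 − 1)·32.5/24.7567

1.0630


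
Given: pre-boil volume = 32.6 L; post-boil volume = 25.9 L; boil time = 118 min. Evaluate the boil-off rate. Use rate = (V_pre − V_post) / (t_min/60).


rate = (32.6 − 25.9) / (118/60)

3.4068 L/hr


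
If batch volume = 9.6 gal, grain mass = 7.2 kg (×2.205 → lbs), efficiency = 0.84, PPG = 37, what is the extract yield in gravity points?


points = lbs × PPG × eff / vol
lbs = 7.2 × 2.205 = 15.8760
points = 15.8760 × 37 × 0.84 / 9.6

51.3986 points


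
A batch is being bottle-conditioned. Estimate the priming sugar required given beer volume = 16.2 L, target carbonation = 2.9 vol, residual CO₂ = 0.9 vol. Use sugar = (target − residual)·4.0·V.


sugar = (2.9 − 0.9)·4.0·16.2

129.6000 g


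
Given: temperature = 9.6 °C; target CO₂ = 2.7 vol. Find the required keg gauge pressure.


psi = vols/(0.01821 + 0.09011·e^(−0.04·T)) − 14.695
psi = 2.7/(0.01821 + 0.09011·e^(−0.04·9.6)) − 14.695

19.2302 psi


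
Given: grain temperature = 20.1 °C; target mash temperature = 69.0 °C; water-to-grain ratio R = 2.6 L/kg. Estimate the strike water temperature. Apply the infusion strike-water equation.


T_strike = (0.41/R)·(T_mash − T_grain) + T_mash
T_strike = (0.41/2.6)·(69.0 − 20.1) + 69.0

76.7112 °C


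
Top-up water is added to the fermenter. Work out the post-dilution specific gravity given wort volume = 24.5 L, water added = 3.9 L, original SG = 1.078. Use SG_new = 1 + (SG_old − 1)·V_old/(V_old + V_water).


pts = (1.078 − 1)·1000·24.5/(24.5 + 3.9) = 67.2887
SG_new = 1 + 67.2887/1000

1.0673


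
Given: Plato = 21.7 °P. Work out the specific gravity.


SG = 259/(259 − P)
SG = 259/(259 − 21.7)

1.0914


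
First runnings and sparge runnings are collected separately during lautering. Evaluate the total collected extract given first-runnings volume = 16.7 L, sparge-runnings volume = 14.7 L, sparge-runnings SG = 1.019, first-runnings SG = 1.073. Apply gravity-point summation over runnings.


total = Σ (SG_i − 1)·1000·V_i
first = (1.073 − 1)·1000·16.7 = 1219.1000
sparge = (1.019 − 1)·1000·14.7 = 279.3000
total = 1219.1000 + 279.3000

1498.4000 gravity·L


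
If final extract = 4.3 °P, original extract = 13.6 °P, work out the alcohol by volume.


SG = 259/(259 − P);  ABV = (OG − FG)·131.25
OG = 259/(259 − 13.6) = 1.0554
FG = 259/(259 − 4.3) = 1.0169
ABV = (1.0554 − 1.0169)·131.25

5.0580 % ABV


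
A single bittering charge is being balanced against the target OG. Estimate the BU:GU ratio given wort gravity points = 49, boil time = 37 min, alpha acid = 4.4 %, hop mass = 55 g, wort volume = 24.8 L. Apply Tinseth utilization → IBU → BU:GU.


U = 1.65·0.000125^(GP/1000)·(1−e^(−0.04t))/4.15;  IBU = (α/100)·m·U·1000/V;  BU:GU = IBU/GP
U = 1.65·0.000125^(49/1000)·(1−e^(−0.04·37))/4.15 = 0.1977
IBU = (4.4/100)·55·0.1977·1000/24.8 = 19.2916
BU:GU = 19.2916/49

0.3937


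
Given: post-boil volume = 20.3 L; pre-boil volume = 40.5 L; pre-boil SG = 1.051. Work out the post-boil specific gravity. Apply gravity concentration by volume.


SG_post = 1 + (SG_pre − 1)·V_pre/V_post
pts_pre = (1.051 − 1)·1000 = 51.0000
pts_post = 51.0000·40.5/20.3 = 101.7488
SG_post = 1 + 101.7488/1000

1.1017


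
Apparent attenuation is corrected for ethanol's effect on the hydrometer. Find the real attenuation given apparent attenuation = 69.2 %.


RA = AA · 0.8192
RA = 69.2 · 0.8192

56.6886 %


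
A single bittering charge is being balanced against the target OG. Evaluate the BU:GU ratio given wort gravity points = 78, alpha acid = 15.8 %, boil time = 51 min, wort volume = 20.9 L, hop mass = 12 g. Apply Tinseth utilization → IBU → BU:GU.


U = 1.65·0.000125^(GP/1000)·(1−e^(−0.04t))/4.15;  IBU = (α/100)·m·U·1000/V;  BU:GU = IBU/GP
U = 1.65·0.000125^(78/1000)·(1−e^(−0.04·51))/4.15 = 0.1716
IBU = (15.8/100)·12·0.1716·1000/20.9 = 15.5665
BU:GU = 15.5665/78

0.1996


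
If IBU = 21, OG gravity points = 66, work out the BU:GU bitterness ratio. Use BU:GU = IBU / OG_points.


BU:GU = 21 / 66

0.3182


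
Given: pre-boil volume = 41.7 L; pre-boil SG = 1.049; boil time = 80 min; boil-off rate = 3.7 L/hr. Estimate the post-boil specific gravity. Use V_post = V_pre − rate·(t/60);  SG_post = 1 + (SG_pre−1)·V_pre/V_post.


V_post = 41.7 − 3.7·(80/60) = 36.7667
SG_post = 1 + (1.049 − 1)·41.7/36.7667

1.0556


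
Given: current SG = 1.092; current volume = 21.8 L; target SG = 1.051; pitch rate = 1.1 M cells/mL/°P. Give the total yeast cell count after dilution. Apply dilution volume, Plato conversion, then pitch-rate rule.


V_w = V·((SG_c−1)/(SG_t−1)−1);  °P = 259 − 259/SG_t;  cells = rate·(V+V_w)·°P
V_w = 21.8·((1.092−1)/(1.051−1)−1) = 17.5255
V_final = 21.8 + 17.5255 = 39.3255
°P = 259 − 259/1.051 = 12.5680
cells = 1.1·39.3255·12.5680

543.6684 billion cells


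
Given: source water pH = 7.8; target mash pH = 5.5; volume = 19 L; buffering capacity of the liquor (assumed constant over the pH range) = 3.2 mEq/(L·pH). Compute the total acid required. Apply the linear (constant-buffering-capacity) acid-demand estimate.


acid = buffering capacity · (pH_source − pH_target) · V
acid = 3.2 · (7.8 − 5.5) · 19

139.8400 mEq


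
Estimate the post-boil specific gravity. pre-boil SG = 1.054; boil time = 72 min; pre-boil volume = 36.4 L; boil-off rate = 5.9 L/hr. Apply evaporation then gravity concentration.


V_post = V_pre − rate·(t/60);  SG_post = 1 + (SG_pre−1)·V_pre/V_post
V_post = 36.4 − 5.9·(72/60) = 29.3200
SG_post = 1 + (1.054 − 1)·36.4/29.3200

1.0670


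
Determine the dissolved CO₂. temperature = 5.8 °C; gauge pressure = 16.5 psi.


vols = (P + 14.695)·(0.01821 + 0.09011·e^(−0.04·T))
vols = (16.5 + 14.695)·(0.01821 + 0.09011·e^(−0.04·5.8))

2.7970 volumes


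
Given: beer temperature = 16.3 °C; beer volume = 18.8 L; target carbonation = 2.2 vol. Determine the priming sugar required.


residual = 14.695·(0.01821 + 0.09011·e^(−0.04·T));  sugar = (target − residual)·4.0·V
residual = 14.695·(0.01821 + 0.09011·e^(−0.04·16.3)) = 0.9575
sugar = (2.2 − 0.9575)·4.0·18.8

93.4367 g


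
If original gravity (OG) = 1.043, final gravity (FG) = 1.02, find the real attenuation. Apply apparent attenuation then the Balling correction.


AA = (OG−FG)/(OG−1)·100;  RA = AA·0.8192
AA = (1.043 − 1.02)/(1.043 − 1)·100 = 53.4884
RA = 53.4884·0.8192

43.8177 %


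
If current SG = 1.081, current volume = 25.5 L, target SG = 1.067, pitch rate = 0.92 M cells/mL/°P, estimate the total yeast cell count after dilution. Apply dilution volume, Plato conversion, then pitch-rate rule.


V_w = V·((SG_c−1)/(SG_t−1)−1);  °P = 259 − 259/SG_t;  cells = rate·(V+V_w)·°P
V_w = 25.5·((1.081−1)/(1.067−1)−1) = 5.3284
V_final = 25.5 + 5.3284 = 30.8284
°P = 259 − 259/1.067 = 16.2634
cells = 0.92·30.8284·16.2634

461.2627 billion cells


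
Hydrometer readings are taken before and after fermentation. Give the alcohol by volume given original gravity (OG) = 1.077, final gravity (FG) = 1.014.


ABV = (OG − FG) · 131.25
ABV = (1.077 − 1.014) · 131.25

8.2687 % ABV


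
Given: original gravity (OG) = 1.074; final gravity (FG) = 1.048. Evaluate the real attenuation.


AA = (OG−FG)/(OG−1)·100;  RA = AA·0.8192
AA = (1.074 − 1.048)/(1.074 − 1)·100 = 35.1351
RA = 35.1351·0.8192

28.7827 %


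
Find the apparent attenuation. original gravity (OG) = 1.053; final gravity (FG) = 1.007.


AA = (OG − FG)/(OG − 1) · 100
AA = (1.053 − 1.007)/(1.053 − 1) · 100

86.7925 %


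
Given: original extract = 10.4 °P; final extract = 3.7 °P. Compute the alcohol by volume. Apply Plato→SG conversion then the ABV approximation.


SG = 259/(259 − P);  ABV = (OG − FG)·131.25
OG = 259/(259 − 10.4) = 1.0418
FG = 259/(259 − 3.7) = 1.0145
ABV = (1.0418 − 1.0145)·131.25

3.5886 % ABV


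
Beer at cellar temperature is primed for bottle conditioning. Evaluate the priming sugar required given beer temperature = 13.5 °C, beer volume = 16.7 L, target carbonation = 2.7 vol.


residual = 14.695·(0.01821 + 0.09011·e^(−0.04·T));  sugar = (target − residual)·4.0·V
residual = 14.695·(0.01821 + 0.09011·e^(−0.04·13.5)) = 1.0393
sugar = (2.7 − 1.0393)·4.0·16.7

110.9380 g


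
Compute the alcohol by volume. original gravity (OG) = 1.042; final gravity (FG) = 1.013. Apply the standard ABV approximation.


ABV = (OG − FG) · 131.25
ABV = (1.042 − 1.013) · 131.25

3.8063 % ABV


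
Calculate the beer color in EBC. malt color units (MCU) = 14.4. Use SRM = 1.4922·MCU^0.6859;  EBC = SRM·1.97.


SRM = 1.4922·14.4^0.6859 = 9.2971
EBC = 9.2971·1.97

18.3153 EBC


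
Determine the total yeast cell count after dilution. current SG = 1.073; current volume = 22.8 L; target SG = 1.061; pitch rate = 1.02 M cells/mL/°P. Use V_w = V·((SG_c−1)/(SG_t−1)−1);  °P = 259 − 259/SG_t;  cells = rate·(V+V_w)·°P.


V_w = 22.8·((1.073−1)/(1.061−1)−1) = 4.4852
V_final = 22.8 + 4.4852 = 27.2852
°P = 259 − 259/1.061 = 14.8907
cells = 1.02·27.2852·14.8907

414.4215 billion cells


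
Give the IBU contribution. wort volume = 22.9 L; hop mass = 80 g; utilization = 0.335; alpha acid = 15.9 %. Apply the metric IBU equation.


IBU = (α/100)·mass·U·1000 / V
IBU = (15.9/100)·80·0.335·1000 / 22.9

186.0786 IBU


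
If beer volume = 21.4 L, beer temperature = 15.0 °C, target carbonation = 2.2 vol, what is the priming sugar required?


residual = 14.695·(0.01821 + 0.09011·e^(−0.04·T));  sugar = (target − residual)·4.0·V
residual = 14.695·(0.01821 + 0.09011·e^(−0.04·15.0)) = 0.9943
sugar = (2.2 − 0.9943)·4.0·21.4

103.2067 g


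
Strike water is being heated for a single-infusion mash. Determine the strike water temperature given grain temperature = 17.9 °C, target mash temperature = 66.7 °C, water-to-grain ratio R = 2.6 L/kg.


T_strike = (0.41/R)·(T_mash − T_grain) + T_mash
T_strike = (0.41/2.6)·(66.7 − 17.9) + 66.7

74.3954 °C


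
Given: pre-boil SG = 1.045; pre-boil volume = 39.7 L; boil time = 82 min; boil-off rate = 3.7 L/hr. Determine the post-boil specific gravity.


V_post = V_pre − rate·(t/60);  SG_post = 1 + (SG_pre−1)·V_pre/V_post
V_post = 39.7 − 3.7·(82/60) = 34.6433
SG_post = 1 + (1.045 − 1)·39.7/34.6433

1.0516


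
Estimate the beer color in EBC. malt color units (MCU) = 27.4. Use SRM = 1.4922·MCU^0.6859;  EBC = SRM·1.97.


SRM = 1.4922·27.4^0.6859 = 14.4537
EBC = 14.4537·1.97

28.4739 EBC


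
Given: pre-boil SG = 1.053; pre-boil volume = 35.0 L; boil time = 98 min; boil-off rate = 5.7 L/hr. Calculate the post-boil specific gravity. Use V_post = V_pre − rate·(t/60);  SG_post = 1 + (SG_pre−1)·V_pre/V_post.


V_post = 35.0 − 5.7·(98/60) = 25.6900
SG_post = 1 + (1.053 − 1)·35.0/25.6900

1.0722


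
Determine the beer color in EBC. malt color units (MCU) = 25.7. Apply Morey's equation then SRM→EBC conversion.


SRM = 1.4922·MCU^0.6859;  EBC = SRM·1.97
SRM = 1.4922·25.7^0.6859 = 13.8325
EBC = 13.8325·1.97

27.2500 EBC


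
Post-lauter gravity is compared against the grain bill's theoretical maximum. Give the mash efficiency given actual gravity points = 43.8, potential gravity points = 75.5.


efficiency = actual / potential × 100
efficiency = 43.8 / 75.5 × 100

58.0132 %


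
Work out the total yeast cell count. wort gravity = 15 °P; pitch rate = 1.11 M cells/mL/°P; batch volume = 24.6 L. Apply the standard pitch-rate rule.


cells (billions) = rate · V_L · °P
cells = 1.11 · 24.6 · 15

409.5900 billion cells


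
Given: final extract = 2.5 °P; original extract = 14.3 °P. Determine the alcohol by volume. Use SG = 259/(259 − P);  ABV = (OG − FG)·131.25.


OG = 259/(259 − 14.3) = 1.0584
FG = 259/(259 − 2.5) = 1.0097
ABV = (1.0584 − 1.0097)·131.25

6.3909 % ABV


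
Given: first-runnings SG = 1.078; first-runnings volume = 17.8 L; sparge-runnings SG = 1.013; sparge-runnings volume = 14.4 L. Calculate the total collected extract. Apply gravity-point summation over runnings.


total = Σ (SG_i − 1)·1000·V_i
first = (1.078 − 1)·1000·17.8 = 1388.4000
sparge = (1.013 − 1)·1000·14.4 = 187.2000
total = 1388.4000 + 187.2000

1575.6000 gravity·L


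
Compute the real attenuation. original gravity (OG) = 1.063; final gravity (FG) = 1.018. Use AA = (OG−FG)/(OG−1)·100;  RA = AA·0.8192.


AA = (1.063 − 1.018)/(1.063 − 1)·100 = 71.4286
RA = 71.4286·0.8192

58.5143 %


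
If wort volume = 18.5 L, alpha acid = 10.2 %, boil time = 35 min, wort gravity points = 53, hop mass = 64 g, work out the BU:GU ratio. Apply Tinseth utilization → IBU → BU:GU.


U = 1.65·0.000125^(GP/1000)·(1−e^(−0.04t))/4.15;  IBU = (α/100)·m·U·1000/V;  BU:GU = IBU/GP
U = 1.65·0.000125^(53/1000)·(1−e^(−0.04·35))/4.15 = 0.1860
IBU = (10.2/100)·64·0.1860·1000/18.5 = 65.6459
BU:GU = 65.6459/53

1.2386


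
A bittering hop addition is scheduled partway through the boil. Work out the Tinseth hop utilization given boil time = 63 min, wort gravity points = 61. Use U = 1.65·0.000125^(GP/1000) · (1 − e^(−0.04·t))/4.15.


bigness = 1.65·0.000125^(61/1000) = 0.9537
boil_factor = (1 − e^(−0.04·63))/4.15 = 0.2216
U = 0.9537 · 0.2216

0.2113
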